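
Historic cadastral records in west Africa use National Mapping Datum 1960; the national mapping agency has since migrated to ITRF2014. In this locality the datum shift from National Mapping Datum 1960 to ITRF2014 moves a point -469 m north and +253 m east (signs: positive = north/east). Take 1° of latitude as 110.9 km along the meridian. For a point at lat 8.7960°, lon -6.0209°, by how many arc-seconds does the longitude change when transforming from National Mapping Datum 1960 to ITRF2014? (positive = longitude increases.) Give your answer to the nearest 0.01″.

Δλ = 8.31″

At latitude 8.7960°, cos φ = 0.988239.
1° of longitude at this latitude = 110.9 × cos φ = 109.60 km, so Δλ = 253.0 / 109595.7 = 0.0023085° = 8.311″.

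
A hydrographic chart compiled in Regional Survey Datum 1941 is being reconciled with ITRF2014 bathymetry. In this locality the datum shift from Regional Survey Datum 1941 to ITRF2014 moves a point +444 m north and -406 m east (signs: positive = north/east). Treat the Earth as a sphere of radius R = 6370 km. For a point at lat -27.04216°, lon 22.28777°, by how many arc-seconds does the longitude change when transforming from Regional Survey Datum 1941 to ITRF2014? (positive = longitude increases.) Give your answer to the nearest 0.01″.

Δλ = -14.76″

At latitude -27.04216°, cos φ = 0.890672.
One radian of longitude at latitude φ spans R cos φ, so Δλ = ΔE / (R cos φ) = -406.0 / (6370000 × 0.890672) = -7.1560e-05 rad = -14.760″.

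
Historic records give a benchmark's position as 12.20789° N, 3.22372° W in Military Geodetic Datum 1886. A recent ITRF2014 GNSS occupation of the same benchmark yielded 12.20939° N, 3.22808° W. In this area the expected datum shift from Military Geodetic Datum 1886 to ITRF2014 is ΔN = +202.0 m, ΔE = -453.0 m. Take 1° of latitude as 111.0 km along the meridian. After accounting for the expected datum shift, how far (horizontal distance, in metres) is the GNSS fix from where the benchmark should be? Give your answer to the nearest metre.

Observed coordinate differences: Δφ = +0.00150°, Δλ = -0.00436°.
Converting to metres (1° lat = 111000 m, cos φ = 0.977387): observed ΔN = 166.5 m, observed ΔE = -473.0 m.
Subtracting the expected shift leaves a residual of 166.5 − (202.0) = -35.5 m north and -473.0 − (-453.0) = -20.0 m east.
Residual distance = √((-35.5)² + (-20.0)²) = 40.8 m.

41 m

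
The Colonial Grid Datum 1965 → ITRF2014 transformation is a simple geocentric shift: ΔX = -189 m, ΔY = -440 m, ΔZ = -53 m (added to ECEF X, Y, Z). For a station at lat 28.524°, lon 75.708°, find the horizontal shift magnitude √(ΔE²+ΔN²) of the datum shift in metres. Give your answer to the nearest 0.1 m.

At φ = 28.524°, λ = 75.708°: sin φ = 0.477527, cos φ = 0.878617, sin λ = 0.969050, cos λ = 0.246864.
ΔE = −sin λ·ΔX + cos λ·ΔY = −(0.969050)·(-189) + (0.246864)·(-440) = 74.53 m.
ΔN = −sin φ cos λ·ΔX − sin φ sin λ·ΔY + cos φ·ΔZ = −(0.477527)(0.246864)(-189) − (0.477527)(0.969050)(-440) + (0.878617)(-53) = 179.32 m.
Horizontal magnitude = √(ΔE² + ΔN²) = √(74.53² + 179.32²) = 194.19 m.

194.2 m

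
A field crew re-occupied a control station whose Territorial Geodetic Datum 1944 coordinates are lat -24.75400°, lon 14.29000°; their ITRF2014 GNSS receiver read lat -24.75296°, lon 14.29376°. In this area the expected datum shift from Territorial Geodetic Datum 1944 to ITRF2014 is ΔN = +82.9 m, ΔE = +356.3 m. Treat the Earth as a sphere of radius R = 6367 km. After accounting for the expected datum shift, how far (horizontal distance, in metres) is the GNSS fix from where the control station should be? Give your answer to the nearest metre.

40 m

Observed coordinate differences: Δφ = +0.00104°, Δλ = +0.00376°.
Converting to metres (1° lat = 111125 m, cos φ = 0.908114): observed ΔN = 115.6 m, observed ΔE = 379.4 m.
Subtracting the expected shift leaves a residual of 115.6 − (82.9) = 32.7 m north and 379.4 − (356.3) = 23.1 m east.
Residual distance = √(32.7² + 23.1²) = 40.0 m.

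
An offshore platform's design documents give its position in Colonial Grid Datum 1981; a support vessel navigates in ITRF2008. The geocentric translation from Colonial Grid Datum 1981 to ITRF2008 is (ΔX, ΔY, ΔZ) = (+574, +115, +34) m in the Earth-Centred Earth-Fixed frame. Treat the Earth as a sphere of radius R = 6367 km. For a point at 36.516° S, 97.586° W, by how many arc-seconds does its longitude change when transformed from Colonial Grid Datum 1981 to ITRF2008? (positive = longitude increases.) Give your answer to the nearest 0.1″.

sin φ = -0.595047, cos φ = 0.803691, sin λ = -0.991248, cos λ = -0.132014.
East component: ΔE = −sin λ·ΔX + cos λ·ΔY = −(-0.991248)(574) + (-0.132014)(115) = 553.79 m.
1° of latitude spans πR/180 = 111125 m; at latitude φ, 1° of longitude spans that × cos φ = 89310.2 m, so Δλ = 553.79 / 89310.2 × 3600 = 22.323″.

Δλ = 22.3″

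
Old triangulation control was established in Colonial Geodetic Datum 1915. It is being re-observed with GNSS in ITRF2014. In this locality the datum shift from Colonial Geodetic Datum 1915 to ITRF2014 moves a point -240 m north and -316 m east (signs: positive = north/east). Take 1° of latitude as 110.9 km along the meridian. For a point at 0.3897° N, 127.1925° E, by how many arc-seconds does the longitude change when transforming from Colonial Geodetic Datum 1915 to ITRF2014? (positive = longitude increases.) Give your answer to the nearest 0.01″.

Δλ = -10.26″

At latitude 0.3897°, cos φ = 0.999977.
1° of longitude at this latitude = 110.9 × cos φ = 110.90 km, so Δλ = -316.0 / 110897.4 = -0.0028495° = -10.258″.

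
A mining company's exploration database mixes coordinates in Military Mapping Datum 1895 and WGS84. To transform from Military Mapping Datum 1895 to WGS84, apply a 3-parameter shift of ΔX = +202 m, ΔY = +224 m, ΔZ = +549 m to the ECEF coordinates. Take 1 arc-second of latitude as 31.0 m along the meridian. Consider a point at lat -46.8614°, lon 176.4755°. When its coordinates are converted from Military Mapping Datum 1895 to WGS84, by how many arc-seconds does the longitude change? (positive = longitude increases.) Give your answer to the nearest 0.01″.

Δλ = -11.13″

sin φ = -0.729702, cos φ = 0.683766, sin λ = 0.061475, cos λ = -0.998109.
East component: ΔE = −sin λ·ΔX + cos λ·ΔY = −(0.061475)(202) + (-0.998109)(224) = -235.99 m.
1° of latitude spans 3600 × 31.00 = 111600 m; at latitude φ, 1° of longitude spans that × cos φ = 76308.2 m, so Δλ = -235.99 / 76308.2 × 3600 = -11.134″.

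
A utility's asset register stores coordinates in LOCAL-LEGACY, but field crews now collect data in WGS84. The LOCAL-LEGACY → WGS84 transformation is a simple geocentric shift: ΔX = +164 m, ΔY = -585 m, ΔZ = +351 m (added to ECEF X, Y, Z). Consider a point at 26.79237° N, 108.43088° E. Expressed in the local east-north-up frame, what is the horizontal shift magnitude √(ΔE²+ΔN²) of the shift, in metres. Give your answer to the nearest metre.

The local east axis at (φ, λ) is (−sin λ, cos λ, 0), so ΔE = −sin(108.43088°)·164 + cos(108.43088°)·(-585) = 29.37 m.
The local north axis is (−sin φ cos λ, −sin φ sin λ, cos φ), giving ΔN = 23.372 + 250.168 + 313.319 = 586.86 m.
Horizontal magnitude = √(ΔE² + ΔN²) = √(29.37² + 586.86²) = 587.59 m.

588 m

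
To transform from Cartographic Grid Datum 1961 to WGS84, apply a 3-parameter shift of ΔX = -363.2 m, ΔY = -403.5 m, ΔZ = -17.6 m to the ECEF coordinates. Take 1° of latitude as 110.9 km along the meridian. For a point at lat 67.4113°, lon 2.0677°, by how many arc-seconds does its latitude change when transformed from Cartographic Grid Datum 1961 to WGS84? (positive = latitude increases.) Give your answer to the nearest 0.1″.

Δφ = 11.1″

sin φ = 0.923286, cos φ = 0.384113, sin λ = 0.036080, cos λ = 0.999349.
North component: ΔN = −sin φ cos λ·ΔX − sin φ sin λ·ΔY + cos φ·ΔZ = −(0.923286)(0.999349)(-363.2) − (0.923286)(0.036080)(-403.5) + (0.384113)(-17.6) = 341.80 m.
1° of latitude spans 110900 m, so Δφ = 341.80 / 110900 × 3600 = 11.095″.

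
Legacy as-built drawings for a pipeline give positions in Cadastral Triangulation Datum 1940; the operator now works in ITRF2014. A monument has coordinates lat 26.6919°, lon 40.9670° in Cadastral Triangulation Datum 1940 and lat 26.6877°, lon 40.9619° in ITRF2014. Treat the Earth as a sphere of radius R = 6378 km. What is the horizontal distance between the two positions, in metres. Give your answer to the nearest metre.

690 m

Δφ = 26.6877° − 26.6919° = -0.0042°; Δλ = 40.9619° − 40.9670° = -0.0051°.
1° along a meridian = πR/180 = 111317 m.
ΔN = Δφ × 111317 = -467.5 m; ΔE = Δλ × 111317 × cos(26.6919°) = -0.0051 × 111317 × 0.893435 = -507.2 m.
Distance = √(ΔE² + ΔN²) = √((-507.2)² + (-467.5)²) = 689.8 m.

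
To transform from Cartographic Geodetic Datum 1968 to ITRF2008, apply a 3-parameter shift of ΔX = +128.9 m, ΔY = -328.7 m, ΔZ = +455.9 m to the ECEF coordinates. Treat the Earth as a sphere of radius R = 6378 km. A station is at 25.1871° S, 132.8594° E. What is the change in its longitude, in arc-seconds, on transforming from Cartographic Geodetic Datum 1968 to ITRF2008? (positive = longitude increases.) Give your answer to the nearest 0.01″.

sin φ = -0.425576, cos φ = 0.904923, sin λ = 0.733025, cos λ = -0.680202.
East component: ΔE = −sin λ·ΔX + cos λ·ΔY = −(0.733025)(128.9) + (-0.680202)(-328.7) = 129.10 m.
1° of latitude spans πR/180 = 111317 m; at latitude φ, 1° of longitude spans that × cos φ = 100733.4 m, so Δλ = 129.10 / 100733.4 × 3600 = 4.614″.

Δλ = 4.61″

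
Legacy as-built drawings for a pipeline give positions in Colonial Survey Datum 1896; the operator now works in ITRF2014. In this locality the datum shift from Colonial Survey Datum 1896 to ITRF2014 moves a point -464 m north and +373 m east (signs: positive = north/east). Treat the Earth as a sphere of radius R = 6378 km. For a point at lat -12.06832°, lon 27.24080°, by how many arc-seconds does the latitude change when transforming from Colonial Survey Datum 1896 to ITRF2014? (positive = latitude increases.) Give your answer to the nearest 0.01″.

Δφ = -15.01″

On a sphere of radius R, 1 rad of latitude = R, so Δφ = ΔN / R = -464.0 / 6378000 = -7.2750e-05 rad = -15.006″.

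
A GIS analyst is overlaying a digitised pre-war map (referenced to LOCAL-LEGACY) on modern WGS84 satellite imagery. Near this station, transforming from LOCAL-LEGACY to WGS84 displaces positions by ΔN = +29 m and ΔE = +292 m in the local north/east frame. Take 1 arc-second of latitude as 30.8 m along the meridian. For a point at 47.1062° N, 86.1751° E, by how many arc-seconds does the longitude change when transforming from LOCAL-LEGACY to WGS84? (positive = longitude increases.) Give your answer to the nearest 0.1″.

At latitude 47.1062°, cos φ = 0.680642.
1″ of longitude at this latitude = 30.80 × cos φ = 20.9638 m, so Δλ = 292.0 / 20.9638 = 13.929″.

Δλ = 13.9″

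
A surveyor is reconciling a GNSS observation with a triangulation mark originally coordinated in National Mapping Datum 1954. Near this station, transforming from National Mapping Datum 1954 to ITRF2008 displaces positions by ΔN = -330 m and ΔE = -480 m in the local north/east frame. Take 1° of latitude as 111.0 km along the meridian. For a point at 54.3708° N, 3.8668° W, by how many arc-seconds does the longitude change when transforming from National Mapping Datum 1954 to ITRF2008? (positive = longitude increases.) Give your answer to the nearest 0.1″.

At latitude 54.3708°, cos φ = 0.582537.
1° of longitude at this latitude = 111.0 × cos φ = 64.66 km, so Δλ = -480.0 / 64661.6 = -0.0074233° = -26.724″.

Δλ = -26.7″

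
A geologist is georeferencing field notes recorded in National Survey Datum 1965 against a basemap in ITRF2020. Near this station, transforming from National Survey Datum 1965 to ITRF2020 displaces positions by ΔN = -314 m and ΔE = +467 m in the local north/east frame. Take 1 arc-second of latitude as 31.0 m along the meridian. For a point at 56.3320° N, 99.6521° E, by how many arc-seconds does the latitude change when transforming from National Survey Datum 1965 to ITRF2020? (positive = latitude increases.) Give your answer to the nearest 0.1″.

Δφ = -10.1″

1″ of latitude = 31.00 m, so Δφ = -314.0 / 31.00 = -10.129″.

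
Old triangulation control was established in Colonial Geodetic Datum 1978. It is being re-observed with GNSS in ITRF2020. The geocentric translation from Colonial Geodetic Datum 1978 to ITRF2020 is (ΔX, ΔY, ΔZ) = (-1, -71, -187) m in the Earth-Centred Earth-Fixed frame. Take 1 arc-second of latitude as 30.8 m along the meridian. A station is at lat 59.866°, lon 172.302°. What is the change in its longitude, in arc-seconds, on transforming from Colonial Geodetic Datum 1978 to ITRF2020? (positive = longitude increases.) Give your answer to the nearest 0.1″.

Δλ = 4.6″

sin φ = 0.864854, cos φ = 0.502024, sin λ = 0.133952, cos λ = -0.990988.
East component: ΔE = −sin λ·ΔX + cos λ·ΔY = −(0.133952)(-1) + (-0.990988)(-71) = 70.49 m.
1° of latitude spans 3600 × 30.80 = 110880 m; at latitude φ, 1° of longitude spans that × cos φ = 55664.4 m, so Δλ = 70.49 / 55664.4 × 3600 = 4.559″.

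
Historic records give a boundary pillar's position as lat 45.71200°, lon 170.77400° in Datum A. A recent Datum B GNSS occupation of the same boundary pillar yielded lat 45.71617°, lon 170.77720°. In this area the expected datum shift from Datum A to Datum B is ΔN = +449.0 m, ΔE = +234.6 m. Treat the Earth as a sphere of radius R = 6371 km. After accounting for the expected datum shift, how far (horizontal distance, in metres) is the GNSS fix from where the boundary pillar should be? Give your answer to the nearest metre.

Observed coordinate differences: Δφ = +0.00417°, Δλ = +0.00320°.
Converting to metres (1° lat = 111195 m, cos φ = 0.698265): observed ΔN = 463.7 m, observed ΔE = 248.5 m.
Subtracting the expected shift leaves a residual of 463.7 − (449.0) = 14.7 m north and 248.5 − (234.6) = 13.9 m east.
Residual distance = √(14.7² + 13.9²) = 20.2 m.

20 m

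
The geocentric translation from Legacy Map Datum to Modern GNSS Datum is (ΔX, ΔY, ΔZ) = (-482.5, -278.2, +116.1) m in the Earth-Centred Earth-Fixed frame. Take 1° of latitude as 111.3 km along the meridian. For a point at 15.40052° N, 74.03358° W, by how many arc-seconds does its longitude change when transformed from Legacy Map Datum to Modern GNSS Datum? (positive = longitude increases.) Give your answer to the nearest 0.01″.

Δλ = -18.13″

sin φ = 0.265565, cos φ = 0.964093, sin λ = -0.961423, cos λ = 0.275074.
East component: ΔE = −sin λ·ΔX + cos λ·ΔY = −(-0.961423)(-482.5) + (0.275074)(-278.2) = -540.41 m.
1° of latitude spans 111300 m; at latitude φ, 1° of longitude spans that × cos φ = 107303.6 m, so Δλ = -540.41 / 107303.6 × 3600 = -18.131″.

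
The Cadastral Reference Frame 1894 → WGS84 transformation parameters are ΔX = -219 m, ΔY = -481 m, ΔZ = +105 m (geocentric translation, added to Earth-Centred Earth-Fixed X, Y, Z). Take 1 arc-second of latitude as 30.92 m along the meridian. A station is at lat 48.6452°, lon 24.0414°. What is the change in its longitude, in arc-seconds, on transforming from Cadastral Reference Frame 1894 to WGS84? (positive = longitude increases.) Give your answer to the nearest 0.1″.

sin φ = 0.750633, cos φ = 0.660720, sin λ = 0.407397, cos λ = 0.913251.
East component: ΔE = −sin λ·ΔX + cos λ·ΔY = −(0.407397)(-219) + (0.913251)(-481) = -350.05 m.
1° of latitude spans 3600 × 30.92 = 111312 m; at latitude φ, 1° of longitude spans that × cos φ = 73546.1 m, so Δλ = -350.05 / 73546.1 × 3600 = -17.135″.

Δλ = -17.1″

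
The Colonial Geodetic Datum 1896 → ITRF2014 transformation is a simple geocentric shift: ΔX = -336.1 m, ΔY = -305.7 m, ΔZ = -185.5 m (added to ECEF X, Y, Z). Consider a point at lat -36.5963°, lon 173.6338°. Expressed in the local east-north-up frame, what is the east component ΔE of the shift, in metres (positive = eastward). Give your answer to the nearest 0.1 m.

The local east axis at (φ, λ) is (−sin λ, cos λ, 0), so ΔE = −sin(173.6338°)·(-336.1) + cos(173.6338°)·(-305.7) = 341.08 m.

ΔE = 341.1 m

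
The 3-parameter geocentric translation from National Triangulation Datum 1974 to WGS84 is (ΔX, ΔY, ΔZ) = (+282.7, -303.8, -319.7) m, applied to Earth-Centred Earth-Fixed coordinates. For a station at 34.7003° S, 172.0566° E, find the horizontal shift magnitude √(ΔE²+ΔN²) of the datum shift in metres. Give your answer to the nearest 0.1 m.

517.3 m

The local east axis at (φ, λ) is (−sin λ, cos λ, 0), so ΔE = −sin(172.0566°)·282.7 + cos(172.0566°)·(-303.8) = 261.82 m.
The local north axis is (−sin φ cos λ, −sin φ sin λ, cos φ), giving ΔN = -159.392 − 23.901 − 262.838 = -446.13 m.
Horizontal magnitude = √(ΔE² + ΔN²) = √(261.82² + (-446.13)²) = 517.28 m.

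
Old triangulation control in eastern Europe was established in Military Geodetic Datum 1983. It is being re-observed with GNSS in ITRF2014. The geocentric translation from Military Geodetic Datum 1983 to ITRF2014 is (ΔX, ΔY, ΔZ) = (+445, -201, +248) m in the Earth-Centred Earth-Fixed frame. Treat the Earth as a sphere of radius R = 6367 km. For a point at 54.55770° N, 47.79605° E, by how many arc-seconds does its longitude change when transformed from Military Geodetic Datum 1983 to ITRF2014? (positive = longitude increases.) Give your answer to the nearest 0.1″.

sin φ = 0.814700, cos φ = 0.579883, sin λ = 0.740758, cos λ = 0.671772.
East component: ΔE = −sin λ·ΔX + cos λ·ΔY = −(0.740758)(445) + (0.671772)(-201) = -464.66 m.
1° of latitude spans πR/180 = 111125 m; at latitude φ, 1° of longitude spans that × cos φ = 64439.5 m, so Δλ = -464.66 / 64439.5 × 3600 = -25.959″.

Δλ = -26.0″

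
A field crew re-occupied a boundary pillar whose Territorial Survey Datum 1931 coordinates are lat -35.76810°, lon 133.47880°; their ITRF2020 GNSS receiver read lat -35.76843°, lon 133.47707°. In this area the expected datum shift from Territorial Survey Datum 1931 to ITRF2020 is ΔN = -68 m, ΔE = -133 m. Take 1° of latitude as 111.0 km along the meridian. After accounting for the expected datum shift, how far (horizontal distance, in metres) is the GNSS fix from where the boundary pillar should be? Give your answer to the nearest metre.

39 m

Observed coordinate differences: Δφ = -0.00033°, Δλ = -0.00173°.
Converting to metres (1° lat = 111000 m, cos φ = 0.811389): observed ΔN = -36.6 m, observed ΔE = -155.8 m.
Subtracting the expected shift leaves a residual of -36.6 − (-68) = 31.4 m north and -155.8 − (-133) = -22.8 m east.
Residual distance = √(31.4² + (-22.8)²) = 38.8 m.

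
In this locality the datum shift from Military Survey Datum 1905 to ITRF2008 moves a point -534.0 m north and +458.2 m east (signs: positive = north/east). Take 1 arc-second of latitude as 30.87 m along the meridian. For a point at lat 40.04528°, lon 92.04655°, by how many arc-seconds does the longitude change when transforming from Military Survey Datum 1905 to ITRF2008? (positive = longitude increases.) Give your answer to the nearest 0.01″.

At latitude 40.04528°, cos φ = 0.765536.
1″ of longitude at this latitude = 30.87 × cos φ = 23.6321 m, so Δλ = 458.2 / 23.6321 = 19.389″.

Δλ = 19.39″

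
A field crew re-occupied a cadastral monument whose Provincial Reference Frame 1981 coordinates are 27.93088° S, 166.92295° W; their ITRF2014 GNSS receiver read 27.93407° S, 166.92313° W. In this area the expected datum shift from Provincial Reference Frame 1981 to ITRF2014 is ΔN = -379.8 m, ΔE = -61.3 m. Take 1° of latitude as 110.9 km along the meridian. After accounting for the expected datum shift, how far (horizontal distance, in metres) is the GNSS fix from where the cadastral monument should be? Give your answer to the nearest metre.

Observed coordinate differences: Δφ = -0.00319°, Δλ = -0.00018°.
Converting to metres (1° lat = 110900 m, cos φ = 0.883513): observed ΔN = -353.8 m, observed ΔE = -17.6 m.
Subtracting the expected shift leaves a residual of -353.8 − (-379.8) = 26.0 m north and -17.6 − (-61.3) = 43.7 m east.
Residual distance = √(26.0² + 43.7²) = 50.8 m.

51 m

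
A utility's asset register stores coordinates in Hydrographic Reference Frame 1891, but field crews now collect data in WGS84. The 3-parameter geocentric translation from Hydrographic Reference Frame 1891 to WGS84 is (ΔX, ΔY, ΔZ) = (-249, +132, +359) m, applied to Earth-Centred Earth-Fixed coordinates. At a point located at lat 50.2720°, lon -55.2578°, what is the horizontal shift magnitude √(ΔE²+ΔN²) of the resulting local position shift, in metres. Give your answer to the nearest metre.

At φ = 50.2720°, λ = -55.2578°: sin φ = 0.769087, cos φ = 0.639144, sin λ = -0.821725, cos λ = 0.569885.
ΔE = −sin λ·ΔX + cos λ·ΔY = −(-0.821725)·(-249) + (0.569885)·(132) = -129.38 m.
ΔN = −sin φ cos λ·ΔX − sin φ sin λ·ΔY + cos φ·ΔZ = −(0.769087)(0.569885)(-249) − (0.769087)(-0.821725)(132) + (0.639144)(359) = 422.01 m.
Horizontal magnitude = √(ΔE² + ΔN²) = √((-129.38)² + 422.01²) = 441.40 m.

441 m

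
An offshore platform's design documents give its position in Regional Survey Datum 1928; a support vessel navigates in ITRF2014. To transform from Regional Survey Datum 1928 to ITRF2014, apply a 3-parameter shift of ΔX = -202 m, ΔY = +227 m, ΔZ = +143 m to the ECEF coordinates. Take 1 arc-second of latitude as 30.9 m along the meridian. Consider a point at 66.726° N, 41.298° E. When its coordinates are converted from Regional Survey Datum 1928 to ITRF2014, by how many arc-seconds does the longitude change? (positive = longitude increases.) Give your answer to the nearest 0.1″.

sin φ = 0.918626, cos φ = 0.395129, sin λ = 0.659975, cos λ = 0.751287.
East component: ΔE = −sin λ·ΔX + cos λ·ΔY = −(0.659975)(-202) + (0.751287)(227) = 303.86 m.
1° of latitude spans 3600 × 30.90 = 111240 m; at latitude φ, 1° of longitude spans that × cos φ = 43954.1 m, so Δλ = 303.86 / 43954.1 × 3600 = 24.887″.

Δλ = 24.9″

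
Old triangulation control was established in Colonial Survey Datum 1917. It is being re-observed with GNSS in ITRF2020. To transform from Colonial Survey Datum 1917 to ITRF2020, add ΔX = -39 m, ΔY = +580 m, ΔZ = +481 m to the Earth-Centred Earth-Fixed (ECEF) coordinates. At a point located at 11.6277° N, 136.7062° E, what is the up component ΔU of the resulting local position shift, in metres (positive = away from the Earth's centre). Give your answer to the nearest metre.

At φ = 11.6277°, λ = 136.7062°: sin φ = 0.201551, cos φ = 0.979478, sin λ = 0.685740, cos λ = -0.727847.
ΔU = cos φ cos λ·ΔX + cos φ sin λ·ΔY + sin φ·ΔZ = (0.979478)(-0.727847)(-39) + (0.979478)(0.685740)(580) + (0.201551)(481) = 514.32 m.

ΔU = 514 m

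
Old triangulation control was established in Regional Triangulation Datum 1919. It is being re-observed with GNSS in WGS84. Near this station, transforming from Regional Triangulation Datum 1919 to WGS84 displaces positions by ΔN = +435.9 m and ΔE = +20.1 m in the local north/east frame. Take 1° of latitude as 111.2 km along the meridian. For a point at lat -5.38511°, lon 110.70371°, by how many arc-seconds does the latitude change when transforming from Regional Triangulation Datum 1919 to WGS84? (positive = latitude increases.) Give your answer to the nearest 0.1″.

1° of latitude = 111.2 km, so Δφ = 435.9 / 111200 = 0.0039200° = 14.112″.

Δφ = 14.1″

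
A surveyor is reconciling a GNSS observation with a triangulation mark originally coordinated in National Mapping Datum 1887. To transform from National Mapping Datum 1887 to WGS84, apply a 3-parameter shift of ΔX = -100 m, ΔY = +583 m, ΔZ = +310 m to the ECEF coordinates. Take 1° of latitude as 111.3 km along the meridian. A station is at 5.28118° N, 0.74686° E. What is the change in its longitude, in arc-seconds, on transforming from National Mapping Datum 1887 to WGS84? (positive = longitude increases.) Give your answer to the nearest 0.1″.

Δλ = 19.0″

sin φ = 0.092044, cos φ = 0.995755, sin λ = 0.013035, cos λ = 0.999915.
East component: ΔE = −sin λ·ΔX + cos λ·ΔY = −(0.013035)(-100) + (0.999915)(583) = 584.25 m.
1° of latitude spans 111300 m; at latitude φ, 1° of longitude spans that × cos φ = 110827.5 m, so Δλ = 584.25 / 110827.5 × 3600 = 18.978″.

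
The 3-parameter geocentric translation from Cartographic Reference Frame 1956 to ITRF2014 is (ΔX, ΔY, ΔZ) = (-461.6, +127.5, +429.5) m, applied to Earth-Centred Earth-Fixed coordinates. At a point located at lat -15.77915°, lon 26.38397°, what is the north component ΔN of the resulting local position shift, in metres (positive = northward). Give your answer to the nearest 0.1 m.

The local north axis is (−sin φ cos λ, −sin φ sin λ, cos φ), giving ΔN = -112.448 + 15.407 + 413.315 = 316.27 m.

ΔN = 316.3 m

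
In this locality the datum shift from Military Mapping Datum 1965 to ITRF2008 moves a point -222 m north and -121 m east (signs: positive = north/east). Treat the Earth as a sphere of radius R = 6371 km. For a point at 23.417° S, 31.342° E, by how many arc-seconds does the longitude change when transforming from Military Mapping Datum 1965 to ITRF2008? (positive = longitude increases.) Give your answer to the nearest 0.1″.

At latitude -23.417°, cos φ = 0.917637.
One radian of longitude at latitude φ spans R cos φ, so Δλ = ΔE / (R cos φ) = -121.0 / (6371000 × 0.917637) = -2.0697e-05 rad = -4.269″.

Δλ = -4.3″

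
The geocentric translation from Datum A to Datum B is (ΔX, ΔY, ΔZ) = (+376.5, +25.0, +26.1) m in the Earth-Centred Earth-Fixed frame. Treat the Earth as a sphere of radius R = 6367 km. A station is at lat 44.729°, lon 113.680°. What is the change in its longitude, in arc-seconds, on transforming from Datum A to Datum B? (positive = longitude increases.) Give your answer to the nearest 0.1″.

sin φ = 0.703754, cos φ = 0.710443, sin λ = 0.915803, cos λ = -0.401628.
East component: ΔE = −sin λ·ΔX + cos λ·ΔY = −(0.915803)(376.5) + (-0.401628)(25.0) = -354.84 m.
1° of latitude spans πR/180 = 111125 m; at latitude φ, 1° of longitude spans that × cos φ = 78948.1 m, so Δλ = -354.84 / 78948.1 × 3600 = -16.181″.

Δλ = -16.2″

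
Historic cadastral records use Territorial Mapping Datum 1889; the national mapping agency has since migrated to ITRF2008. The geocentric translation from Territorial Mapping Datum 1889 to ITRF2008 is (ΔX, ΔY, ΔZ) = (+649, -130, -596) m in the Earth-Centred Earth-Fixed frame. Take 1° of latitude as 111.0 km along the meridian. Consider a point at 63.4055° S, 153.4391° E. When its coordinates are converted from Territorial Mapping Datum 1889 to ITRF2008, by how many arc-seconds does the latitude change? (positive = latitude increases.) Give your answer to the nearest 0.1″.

Δφ = -27.2″

sin φ = -0.894197, cos φ = 0.447673, sin λ = 0.447149, cos λ = -0.894460.
North component: ΔN = −sin φ cos λ·ΔX − sin φ sin λ·ΔY + cos φ·ΔZ = −(-0.894197)(-0.894460)(649) − (-0.894197)(0.447149)(-130) + (0.447673)(-596) = -837.88 m.
1° of latitude spans 111000 m, so Δφ = -837.88 / 111000 × 3600 = -27.174″.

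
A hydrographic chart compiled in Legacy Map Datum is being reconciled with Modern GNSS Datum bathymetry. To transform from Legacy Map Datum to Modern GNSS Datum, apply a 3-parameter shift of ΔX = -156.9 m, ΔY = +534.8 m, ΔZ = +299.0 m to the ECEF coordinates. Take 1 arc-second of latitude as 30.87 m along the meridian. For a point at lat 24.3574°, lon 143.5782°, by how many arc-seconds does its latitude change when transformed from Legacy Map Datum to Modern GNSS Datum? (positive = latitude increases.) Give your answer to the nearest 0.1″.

sin φ = 0.412427, cos φ = 0.910991, sin λ = 0.593725, cos λ = -0.804668.
North component: ΔN = −sin φ cos λ·ΔX − sin φ sin λ·ΔY + cos φ·ΔZ = −(0.412427)(-0.804668)(-156.9) − (0.412427)(0.593725)(534.8) + (0.910991)(299.0) = 89.36 m.
1° of latitude spans 3600 × 30.87 = 111132 m, so Δφ = 89.36 / 111132 × 3600 = 2.895″.

Δφ = 2.9″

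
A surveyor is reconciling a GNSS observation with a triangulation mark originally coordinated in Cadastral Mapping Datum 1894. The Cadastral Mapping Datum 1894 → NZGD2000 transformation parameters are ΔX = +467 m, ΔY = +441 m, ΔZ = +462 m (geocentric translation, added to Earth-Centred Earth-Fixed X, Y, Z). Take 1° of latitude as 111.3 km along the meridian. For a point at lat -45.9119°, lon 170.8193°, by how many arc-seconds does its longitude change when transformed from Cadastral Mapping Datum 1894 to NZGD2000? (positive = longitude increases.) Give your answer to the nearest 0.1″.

Δλ = -23.7″

sin φ = -0.718271, cos φ = 0.695764, sin λ = 0.159549, cos λ = -0.987190.
East component: ΔE = −sin λ·ΔX + cos λ·ΔY = −(0.159549)(467) + (-0.987190)(441) = -509.86 m.
1° of latitude spans 111300 m; at latitude φ, 1° of longitude spans that × cos φ = 77438.5 m, so Δλ = -509.86 / 77438.5 × 3600 = -23.703″.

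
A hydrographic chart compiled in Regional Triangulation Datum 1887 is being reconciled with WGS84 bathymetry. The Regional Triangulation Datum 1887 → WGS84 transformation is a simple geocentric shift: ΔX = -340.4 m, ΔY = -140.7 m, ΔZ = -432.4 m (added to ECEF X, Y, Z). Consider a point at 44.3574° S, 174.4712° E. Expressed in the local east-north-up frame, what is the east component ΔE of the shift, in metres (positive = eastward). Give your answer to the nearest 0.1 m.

ΔE = 172.8 m

At φ = -44.3574°, λ = 174.4712°: sin φ = -0.699132, cos φ = 0.714993, sin λ = 0.096346, cos λ = -0.995348.
ΔE = −sin λ·ΔX + cos λ·ΔY = −(0.096346)·(-340.4) + (-0.995348)·(-140.7) = 172.84 m.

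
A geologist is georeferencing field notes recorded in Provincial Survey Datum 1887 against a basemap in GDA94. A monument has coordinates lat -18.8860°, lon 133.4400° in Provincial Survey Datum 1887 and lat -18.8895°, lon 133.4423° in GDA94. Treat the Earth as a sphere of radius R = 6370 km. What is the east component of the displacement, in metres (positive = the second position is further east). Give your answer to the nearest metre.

Δφ = -18.8895° − -18.8860° = -0.0035°; Δλ = 133.4423° − 133.4400° = +0.0023°.
1° along a meridian = πR/180 = 111177 m.
ΔN = Δφ × 111177 = -389.1 m; ΔE = Δλ × 111177 × cos(-18.8860°) = +0.0023 × 111177 × 0.946164 = 241.9 m.

ΔE = 242 m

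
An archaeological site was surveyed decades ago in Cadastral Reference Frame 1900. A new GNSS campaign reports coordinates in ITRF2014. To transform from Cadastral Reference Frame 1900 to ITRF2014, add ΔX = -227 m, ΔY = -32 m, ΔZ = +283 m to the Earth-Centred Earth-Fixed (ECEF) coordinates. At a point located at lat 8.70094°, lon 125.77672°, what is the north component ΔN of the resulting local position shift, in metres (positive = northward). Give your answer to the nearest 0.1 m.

ΔN = 263.6 m

The local north axis is (−sin φ cos λ, −sin φ sin λ, cos φ), giving ΔN = -20.076 + 3.927 + 279.743 = 263.59 m.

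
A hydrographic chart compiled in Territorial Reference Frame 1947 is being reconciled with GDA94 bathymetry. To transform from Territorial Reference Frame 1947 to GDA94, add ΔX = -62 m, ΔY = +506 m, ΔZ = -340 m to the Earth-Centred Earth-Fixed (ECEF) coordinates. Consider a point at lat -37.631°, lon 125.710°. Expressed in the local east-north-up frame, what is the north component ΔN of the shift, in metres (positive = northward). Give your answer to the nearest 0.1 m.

At φ = -37.631°, λ = 125.710°: sin φ = -0.610574, cos φ = 0.791959, sin λ = 0.811982, cos λ = -0.583683.
ΔN = −sin φ cos λ·ΔX − sin φ sin λ·ΔY + cos φ·ΔZ = −(-0.610574)(-0.583683)(-62) − (-0.610574)(0.811982)(506) + (0.791959)(-340) = 3.69 m.

ΔN = 3.7 m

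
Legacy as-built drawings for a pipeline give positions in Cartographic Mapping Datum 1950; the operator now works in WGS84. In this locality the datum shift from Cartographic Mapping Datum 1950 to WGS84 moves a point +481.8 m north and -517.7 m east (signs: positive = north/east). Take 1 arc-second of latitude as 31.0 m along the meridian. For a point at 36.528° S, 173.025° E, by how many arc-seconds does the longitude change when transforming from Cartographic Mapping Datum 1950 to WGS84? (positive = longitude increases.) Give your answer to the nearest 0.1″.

At latitude -36.528°, cos φ = 0.803566.
1″ of longitude at this latitude = 31.00 × cos φ = 24.9105 m, so Δλ = -517.7 / 24.9105 = -20.782″.

Δλ = -20.8″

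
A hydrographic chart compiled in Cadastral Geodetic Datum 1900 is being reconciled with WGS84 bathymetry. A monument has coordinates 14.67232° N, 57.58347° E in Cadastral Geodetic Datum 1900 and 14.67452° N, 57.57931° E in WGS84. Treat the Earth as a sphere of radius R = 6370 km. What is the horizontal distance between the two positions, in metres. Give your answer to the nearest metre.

510 m

Δφ = 14.67452° − 14.67232° = +0.00220°; Δλ = 57.57931° − 57.58347° = -0.00416°.
1° along a meridian = πR/180 = 111177 m.
ΔN = Δφ × 111177 = 244.6 m; ΔE = Δλ × 111177 × cos(14.67232°) = -0.00416 × 111177 × 0.967390 = -447.4 m.
Distance = √(ΔE² + ΔN²) = √((-447.4)² + 244.6²) = 509.9 m.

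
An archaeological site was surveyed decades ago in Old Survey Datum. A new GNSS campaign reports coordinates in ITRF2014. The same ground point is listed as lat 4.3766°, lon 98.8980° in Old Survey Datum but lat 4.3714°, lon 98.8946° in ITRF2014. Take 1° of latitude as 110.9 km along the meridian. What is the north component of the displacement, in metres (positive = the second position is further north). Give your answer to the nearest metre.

Δφ = 4.3714° − 4.3766° = -0.0052°; Δλ = 98.8946° − 98.8980° = -0.0034°.
ΔN = Δφ × 110900 = -576.7 m; ΔE = Δλ × 110900 × cos(4.3766°) = -0.0034 × 110900 × 0.997084 = -376.0 m.

ΔN = -577 m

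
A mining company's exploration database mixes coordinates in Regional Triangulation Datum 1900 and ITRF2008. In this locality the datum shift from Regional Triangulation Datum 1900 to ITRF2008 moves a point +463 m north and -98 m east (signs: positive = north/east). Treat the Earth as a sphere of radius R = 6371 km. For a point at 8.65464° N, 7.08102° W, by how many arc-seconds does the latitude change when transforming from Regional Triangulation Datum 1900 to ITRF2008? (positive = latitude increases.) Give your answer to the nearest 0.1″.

On a sphere of radius R, 1 rad of latitude = R, so Δφ = ΔN / R = 463.0 / 6371000 = 7.2673e-05 rad = 14.990″.

Δφ = 15.0″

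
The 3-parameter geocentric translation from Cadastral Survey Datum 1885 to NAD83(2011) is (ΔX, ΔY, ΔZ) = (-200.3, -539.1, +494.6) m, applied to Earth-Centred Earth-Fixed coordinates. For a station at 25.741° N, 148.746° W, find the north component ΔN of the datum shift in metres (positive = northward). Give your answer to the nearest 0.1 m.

At φ = 25.741°, λ = -148.746°: sin φ = 0.434304, cos φ = 0.900766, sin λ = -0.518833, cos λ = -0.854876.
ΔN = −sin φ cos λ·ΔX − sin φ sin λ·ΔY + cos φ·ΔZ = −(0.434304)(-0.854876)(-200.3) − (0.434304)(-0.518833)(-539.1) + (0.900766)(494.6) = 249.68 m.

ΔN = 249.7 m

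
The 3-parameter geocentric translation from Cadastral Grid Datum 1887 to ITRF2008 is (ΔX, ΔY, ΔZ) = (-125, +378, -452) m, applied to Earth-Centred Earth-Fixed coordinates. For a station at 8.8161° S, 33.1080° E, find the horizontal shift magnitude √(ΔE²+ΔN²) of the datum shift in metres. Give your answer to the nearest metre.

578 m

At φ = -8.8161°, λ = 33.1080°: sin φ = -0.153264, cos φ = 0.988185, sin λ = 0.546219, cos λ = 0.837642.
ΔE = −sin λ·ΔX + cos λ·ΔY = −(0.546219)·(-125) + (0.837642)·(378) = 384.91 m.
ΔN = −sin φ cos λ·ΔX − sin φ sin λ·ΔY + cos φ·ΔZ = −(-0.153264)(0.837642)(-125) − (-0.153264)(0.546219)(378) + (0.988185)(-452) = -431.06 m.
Horizontal magnitude = √(ΔE² + ΔN²) = √(384.91² + (-431.06)²) = 577.90 m.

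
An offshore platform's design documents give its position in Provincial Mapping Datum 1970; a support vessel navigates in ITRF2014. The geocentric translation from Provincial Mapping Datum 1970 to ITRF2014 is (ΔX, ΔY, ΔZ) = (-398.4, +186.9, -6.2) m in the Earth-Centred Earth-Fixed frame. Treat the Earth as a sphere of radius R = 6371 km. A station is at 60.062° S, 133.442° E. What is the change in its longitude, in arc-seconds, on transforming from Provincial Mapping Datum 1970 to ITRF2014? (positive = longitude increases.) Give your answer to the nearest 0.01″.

Δλ = 10.43″

sin φ = -0.866566, cos φ = 0.499063, sin λ = 0.726071, cos λ = -0.687620.
East component: ΔE = −sin λ·ΔX + cos λ·ΔY = −(0.726071)(-398.4) + (-0.687620)(186.9) = 160.75 m.
1° of latitude spans πR/180 = 111195 m; at latitude φ, 1° of longitude spans that × cos φ = 55493.2 m, so Δλ = 160.75 / 55493.2 × 3600 = 10.428″.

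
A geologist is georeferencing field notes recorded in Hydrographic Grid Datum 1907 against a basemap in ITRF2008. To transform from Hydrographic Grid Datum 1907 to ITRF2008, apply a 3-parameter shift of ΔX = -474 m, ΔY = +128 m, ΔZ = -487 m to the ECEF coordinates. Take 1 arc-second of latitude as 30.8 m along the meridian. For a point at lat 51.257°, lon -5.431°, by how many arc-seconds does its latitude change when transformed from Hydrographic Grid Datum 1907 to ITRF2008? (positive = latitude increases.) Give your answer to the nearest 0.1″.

Δφ = 2.4″

sin φ = 0.779961, cos φ = 0.625828, sin λ = -0.094647, cos λ = 0.995511.
North component: ΔN = −sin φ cos λ·ΔX − sin φ sin λ·ΔY + cos φ·ΔZ = −(0.779961)(0.995511)(-474) − (0.779961)(-0.094647)(128) + (0.625828)(-487) = 72.71 m.
1° of latitude spans 3600 × 30.80 = 110880 m, so Δφ = 72.71 / 110880 × 3600 = 2.361″.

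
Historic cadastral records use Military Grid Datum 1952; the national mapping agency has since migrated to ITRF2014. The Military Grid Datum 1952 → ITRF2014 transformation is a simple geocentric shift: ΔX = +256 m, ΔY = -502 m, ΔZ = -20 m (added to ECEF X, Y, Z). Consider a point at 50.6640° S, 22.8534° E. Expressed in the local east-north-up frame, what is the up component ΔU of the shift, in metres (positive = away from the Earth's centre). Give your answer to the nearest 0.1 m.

ΔU = 41.4 m

The local up (radial) axis is (cos φ cos λ, cos φ sin λ, sin φ), giving ΔU = 149.532 − 123.581 + 15.469 = 41.42 m.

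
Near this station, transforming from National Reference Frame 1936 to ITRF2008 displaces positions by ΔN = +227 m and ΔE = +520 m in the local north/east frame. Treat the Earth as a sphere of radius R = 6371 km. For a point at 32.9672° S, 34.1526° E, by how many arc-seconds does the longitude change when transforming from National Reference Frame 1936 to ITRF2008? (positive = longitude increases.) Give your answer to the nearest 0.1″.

Δλ = 20.1″

At latitude -32.9672°, cos φ = 0.838982.
One radian of longitude at latitude φ spans R cos φ, so Δλ = ΔE / (R cos φ) = 520.0 / (6371000 × 0.838982) = 9.7284e-05 rad = 20.066″.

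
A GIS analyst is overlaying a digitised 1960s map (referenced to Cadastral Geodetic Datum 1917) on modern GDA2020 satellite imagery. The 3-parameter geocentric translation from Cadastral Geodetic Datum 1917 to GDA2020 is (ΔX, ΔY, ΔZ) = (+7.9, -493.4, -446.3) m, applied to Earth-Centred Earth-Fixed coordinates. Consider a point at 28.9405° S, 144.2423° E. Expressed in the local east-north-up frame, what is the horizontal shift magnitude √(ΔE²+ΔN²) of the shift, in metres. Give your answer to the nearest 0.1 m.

At φ = -28.9405°, λ = 144.2423°: sin φ = -0.483901, cos φ = 0.875123, sin λ = 0.584359, cos λ = -0.811495.
ΔE = −sin λ·ΔX + cos λ·ΔY = −(0.584359)·(7.9) + (-0.811495)·(-493.4) = 395.78 m.
ΔN = −sin φ cos λ·ΔX − sin φ sin λ·ΔY + cos φ·ΔZ = −(-0.483901)(-0.811495)(7.9) − (-0.483901)(0.584359)(-493.4) + (0.875123)(-446.3) = -533.19 m.
Horizontal magnitude = √(ΔE² + ΔN²) = √(395.78² + (-533.19)²) = 664.02 m.

664.0 m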